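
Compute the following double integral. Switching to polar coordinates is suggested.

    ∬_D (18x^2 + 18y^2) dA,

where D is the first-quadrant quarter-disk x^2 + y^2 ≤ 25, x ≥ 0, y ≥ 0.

The region D is 0 ≤ r ≤ 5, 0 ≤ θ ≤ π/2 in polar coordinates, where x = r cos(θ), y = r sin(θ), and dA = r dr dθ.

Under the substitution, the integrand becomes 18r^2, so

    ∬_D (18x^2 + 18y^2) dA = ∫_{0}^{π/2} ∫_{0}^{5} (18r^2) · r dr dθ.

Inner integral (in r): ∫_{0}^{5} (18r^2) · r dr = 5625/2.

Outer integral (in θ): ∫_{0}^{π/2} (5625/2) dθ = 5625π/4.

Therefore ∬_D (18x^2 + 18y^2) dA = 5625π/4.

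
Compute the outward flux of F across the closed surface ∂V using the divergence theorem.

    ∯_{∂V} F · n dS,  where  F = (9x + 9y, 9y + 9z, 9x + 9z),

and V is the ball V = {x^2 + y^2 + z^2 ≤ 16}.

By the divergence theorem,

    ∯_{∂V} F · n dS = ∭_V (∇ · F) dV.

Compute the divergence:
    ∇ · F = ∂F_x/∂x + ∂F_y/∂y + ∂F_z/∂z = 9 + 9 + 9 = 27.

In spherical coordinates, x = ρ sin(φ) cos(θ), y = ρ sin(φ) sin(θ), z = ρ cos(φ), dV = ρ^2 sin(φ) dρ dφ dθ, with 0 ≤ ρ ≤ 4, 0 ≤ φ ≤ π, 0 ≤ θ ≤ 2π.

The integrand, after substitution and multiplying by the volume element, becomes (27) · ρ^2 sin(φ), so

    ∭_V (∇·F) dV = ∫_0^{2π} ∫_0^{π} ∫_0^{4} (27) · ρ^2 sin(φ) dρ dφ dθ.

Inner (ρ from 0 to 4): 576sin(φ).
Middle (φ from 0 to π): 1152.
Outer (θ from 0 to 2π): 2304π.

Therefore ∯_{∂V} F · n dS = 2304π.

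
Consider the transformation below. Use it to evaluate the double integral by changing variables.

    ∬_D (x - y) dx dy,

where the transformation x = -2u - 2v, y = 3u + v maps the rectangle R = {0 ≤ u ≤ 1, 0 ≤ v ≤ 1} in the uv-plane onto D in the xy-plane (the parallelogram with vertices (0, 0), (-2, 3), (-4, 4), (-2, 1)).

Compute the Jacobian determinant of (x, y) with respect to (u, v):

    ∂(x,y)/∂(u,v) = | -2  -2 | = (-2)(1) - (-2)(3) = 4.
                   | 3  1 |

Its absolute value is |J| = 4 (the area scaling factor).

Substituting x = -2u - 2v, y = 3u + v into the integrand,

    x - y → -5u - 3v,

so the integral becomes

    ∬_R (-5u - 3v) · |J| du dv = ∫_0^1 ∫_0^1 (-20u - 12v) dv du.

Inner (v): -20u - 6.
Outer (u): -16.

Therefore ∬_D (x - y) dx dy = -16.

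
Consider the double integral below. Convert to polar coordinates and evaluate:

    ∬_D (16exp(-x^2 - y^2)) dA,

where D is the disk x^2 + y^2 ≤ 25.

The region D is 0 ≤ r ≤ 5, 0 ≤ θ ≤ 2π in polar coordinates, where x = r cos(θ), y = r sin(θ), and dA = r dr dθ.

Under the substitution, the integrand becomes 16exp(-r^2), so

    ∬_D (16exp(-x^2 - y^2)) dA = ∫_{0}^{2π} ∫_{0}^{5} (16exp(-r^2)) · r dr dθ.

Inner integral (in r): ∫_{0}^{5} (16exp(-r^2)) · r dr = 8 - 8exp(-25).

Outer integral (in θ): ∫_{0}^{2π} (8 - 8exp(-25)) dθ = -16π exp(-25) + 16π.

Therefore ∬_D (16exp(-x^2 - y^2)) dA = -16π exp(-25) + 16π.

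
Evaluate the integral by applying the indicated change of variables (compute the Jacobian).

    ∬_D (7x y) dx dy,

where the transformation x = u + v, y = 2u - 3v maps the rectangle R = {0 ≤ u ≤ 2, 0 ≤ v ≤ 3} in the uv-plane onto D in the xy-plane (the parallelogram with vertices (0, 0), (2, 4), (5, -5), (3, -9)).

Compute the Jacobian determinant of (x, y) with respect to (u, v):

    ∂(x,y)/∂(u,v) = | 1  1 | = (1)(-3) - (1)(2) = -5.
                   | 2  -3 |

Its absolute value is |J| = 5 (the area scaling factor).

Substituting x = u + v, y = 2u - 3v into the integrand,

    7x y → 14u^2 - 7u v - 21v^2,

so the integral becomes

    ∬_R (14u^2 - 7u v - 21v^2) · |J| du dv = ∫_0^2 ∫_0^3 (70u^2 - 35u v - 105v^2) dv du.

Inner (v): 210u^2 - 315u/2 - 945.
Outer (u): -1645.

Therefore ∬_D (7x y) dx dy = -1645.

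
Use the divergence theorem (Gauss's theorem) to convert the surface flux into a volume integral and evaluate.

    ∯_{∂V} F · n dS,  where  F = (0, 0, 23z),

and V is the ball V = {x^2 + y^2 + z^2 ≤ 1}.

By the divergence theorem,

    ∯_{∂V} F · n dS = ∭_V (∇ · F) dV.

Compute the divergence:
    ∇ · F = ∂F_x/∂x + ∂F_y/∂y + ∂F_z/∂z = 0 + 0 + 23 = 23.

In spherical coordinates, x = ρ sin(φ) cos(θ), y = ρ sin(φ) sin(θ), z = ρ cos(φ), dV = ρ^2 sin(φ) dρ dφ dθ, with 0 ≤ ρ ≤ 1, 0 ≤ φ ≤ π, 0 ≤ θ ≤ 2π.

The integrand, after substitution and multiplying by the volume element, becomes (23) · ρ^2 sin(φ), so

    ∭_V (∇·F) dV = ∫_0^{2π} ∫_0^{π} ∫_0^{1} (23) · ρ^2 sin(φ) dρ dφ dθ.

Inner (ρ from 0 to 1): 23sin(φ)/3.
Middle (φ from 0 to π): 46/3.
Outer (θ from 0 to 2π): 92π/3.

Therefore ∯_{∂V} F · n dS = 92π/3.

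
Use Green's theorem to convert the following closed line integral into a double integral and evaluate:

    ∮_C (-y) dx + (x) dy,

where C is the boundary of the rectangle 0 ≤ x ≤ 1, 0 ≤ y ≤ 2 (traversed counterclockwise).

Green's theorem converts the closed line integral into a double integral over the enclosed region D:

    ∮_C P dx + Q dy = ∬_D (∂Q/∂x - ∂P/∂y) dA.

Here P = -y, Q = x, so

    ∂Q/∂x = 1,    ∂P/∂y = -1,
    ∂Q/∂x - ∂P/∂y = 2.

D is the region 0 ≤ x ≤ 1, 0 ≤ y ≤ 2. Evaluating the double integral:

    ∬_D (2) dA = ∫_0^{1} ∫_0^{2} (2) dy dx.

Inner (y from 0 to 2): 4.
Outer (x from 0 to 1): 4.

Therefore ∮_C P dx + Q dy = 4.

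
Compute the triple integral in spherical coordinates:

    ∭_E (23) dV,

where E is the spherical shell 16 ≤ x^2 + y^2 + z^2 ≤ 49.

In spherical coordinates, x = ρ sin(φ) cos(θ), y = ρ sin(φ) sin(θ), z = ρ cos(φ), and dV = ρ^2 sin(φ) dρ dφ dθ.

The integrand becomes 23, so

    ∭_E (23) dV = ∫_{0}^{2π} ∫_{0}^{π} ∫_{4}^{7} (23) · ρ^2 sin(φ) dρ dφ dθ.

Inner (ρ): 2139sin(φ).
Middle (φ): 4278.
Outer (θ): 8556π.

Therefore the triple integral equals 8556π.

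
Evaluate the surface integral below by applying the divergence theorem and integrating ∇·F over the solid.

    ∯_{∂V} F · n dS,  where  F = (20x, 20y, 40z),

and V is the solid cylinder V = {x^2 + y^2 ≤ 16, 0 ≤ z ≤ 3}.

By the divergence theorem,

    ∯_{∂V} F · n dS = ∭_V (∇ · F) dV.

Compute the divergence:
    ∇ · F = ∂F_x/∂x + ∂F_y/∂y + ∂F_z/∂z = 20 + 20 + 40 = 80.

In cylindrical coordinates, x = r cos(θ), y = r sin(θ), z = z, dV = r dr dθ dz, with 0 ≤ r ≤ 4, 0 ≤ θ ≤ 2π, 0 ≤ z ≤ 3.

The integrand, after substitution and multiplying by the volume element, becomes (80) · r, so

    ∭_V (∇·F) dV = ∫_0^{2π} ∫_0^{4} ∫_0^{3} (80) · r dz dr dθ.

Inner (z from 0 to 3): 240r.
Middle (r from 0 to 4): 1920.
Outer (θ from 0 to 2π): 3840π.

Therefore ∯_{∂V} F · n dS = 3840π.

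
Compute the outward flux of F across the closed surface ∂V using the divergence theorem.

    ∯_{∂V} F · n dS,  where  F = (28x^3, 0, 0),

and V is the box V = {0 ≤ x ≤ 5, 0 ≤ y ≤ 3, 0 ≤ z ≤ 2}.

By the divergence theorem,

    ∯_{∂V} F · n dS = ∭_V (∇ · F) dV.

Compute the divergence:
    ∇ · F = ∂F_x/∂x + ∂F_y/∂y + ∂F_z/∂z = 84x^2 + 0 + 0 = 84x^2.

V is a rectangular box, so dV = dx dy dz with 0 ≤ x ≤ 5, 0 ≤ y ≤ 3, 0 ≤ z ≤ 2.

Integrate (84x^2) over V as an iterated integral:

    ∭_V (∇·F) dV = ∫_0^{5} ∫_0^{3} ∫_0^{2} (84x^2) dz dy dx.

Inner (z from 0 to 2): 168x^2.
Middle (y from 0 to 3): 504x^2.
Outer (x from 0 to 5): 21000.

Therefore ∯_{∂V} F · n dS = 21000.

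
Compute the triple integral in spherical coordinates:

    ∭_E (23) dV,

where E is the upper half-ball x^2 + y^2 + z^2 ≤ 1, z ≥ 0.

In spherical coordinates, x = ρ sin(φ) cos(θ), y = ρ sin(φ) sin(θ), z = ρ cos(φ), and dV = ρ^2 sin(φ) dρ dφ dθ.

The integrand becomes 23, so

    ∭_E (23) dV = ∫_{0}^{2π} ∫_{0}^{π/2} ∫_{0}^{1} (23) · ρ^2 sin(φ) dρ dφ dθ.

Inner (ρ): 23sin(φ)/3.
Middle (φ): 23/3.
Outer (θ): 46π/3.

Therefore the triple integral equals 46π/3.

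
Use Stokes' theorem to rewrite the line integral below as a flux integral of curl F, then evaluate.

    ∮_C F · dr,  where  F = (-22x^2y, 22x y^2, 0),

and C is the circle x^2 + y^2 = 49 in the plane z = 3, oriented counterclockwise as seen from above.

Let S be the flat disk x^2 + y^2 ≤ 49 in the plane z = 3, with upward unit normal n̂ = ẑ. By Stokes' theorem,

    ∮_C F · dr = ∬_S (∇ × F) · n̂ dS = ∬_D (curl F)_z dA,

where D is the disk x^2 + y^2 ≤ 49.

Compute the curl of F = (-22x^2y, 22x y^2, 0):
    (∇ × F)_x = ∂F_z/∂y - ∂F_y/∂z = 0,
    (∇ × F)_y = ∂F_x/∂z - ∂F_z/∂x = 0,
    (∇ × F)_z = ∂F_y/∂x - ∂F_x/∂y = 22x^2 + 22y^2.

On z = 3, (curl F)_z = 22x^2 + 22y^2.

Convert to polar (x = r cos θ, y = r sin θ, dA = r dr dθ); the integrand becomes 22r^2, so

    ∬_D (curl F)_z dA = ∫_0^{2π} ∫_0^{7} (22r^2) · r dr dθ.

Inner (r from 0 to 7): 26411/2.
Outer (θ from 0 to 2π): 26411π.

Therefore ∮_C F · dr = 26411π.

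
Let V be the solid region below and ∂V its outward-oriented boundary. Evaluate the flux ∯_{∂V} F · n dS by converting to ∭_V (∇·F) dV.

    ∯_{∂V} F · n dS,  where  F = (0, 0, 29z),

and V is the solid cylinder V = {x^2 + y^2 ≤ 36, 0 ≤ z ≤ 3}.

By the divergence theorem,

    ∯_{∂V} F · n dS = ∭_V (∇ · F) dV.

Compute the divergence:
    ∇ · F = ∂F_x/∂x + ∂F_y/∂y + ∂F_z/∂z = 0 + 0 + 29 = 29.

In cylindrical coordinates, x = r cos(θ), y = r sin(θ), z = z, dV = r dr dθ dz, with 0 ≤ r ≤ 6, 0 ≤ θ ≤ 2π, 0 ≤ z ≤ 3.

The integrand, after substitution and multiplying by the volume element, becomes (29) · r, so

    ∭_V (∇·F) dV = ∫_0^{2π} ∫_0^{6} ∫_0^{3} (29) · r dz dr dθ.

Inner (z from 0 to 3): 87r.
Middle (r from 0 to 6): 1566.
Outer (θ from 0 to 2π): 3132π.

Therefore ∯_{∂V} F · n dS = 3132π.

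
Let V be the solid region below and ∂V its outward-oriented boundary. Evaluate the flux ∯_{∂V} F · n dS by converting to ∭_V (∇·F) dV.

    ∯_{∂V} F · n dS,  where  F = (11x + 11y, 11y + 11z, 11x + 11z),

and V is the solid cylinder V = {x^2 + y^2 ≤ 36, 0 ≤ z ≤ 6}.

By the divergence theorem,

    ∯_{∂V} F · n dS = ∭_V (∇ · F) dV.

Compute the divergence:
    ∇ · F = ∂F_x/∂x + ∂F_y/∂y + ∂F_z/∂z = 11 + 11 + 11 = 33.

In cylindrical coordinates, x = r cos(θ), y = r sin(θ), z = z, dV = r dr dθ dz, with 0 ≤ r ≤ 6, 0 ≤ θ ≤ 2π, 0 ≤ z ≤ 6.

The integrand, after substitution and multiplying by the volume element, becomes (33) · r, so

    ∭_V (∇·F) dV = ∫_0^{2π} ∫_0^{6} ∫_0^{6} (33) · r dz dr dθ.

Inner (z from 0 to 6): 198r.
Middle (r from 0 to 6): 3564.
Outer (θ from 0 to 2π): 7128π.

Therefore ∯_{∂V} F · n dS = 7128π.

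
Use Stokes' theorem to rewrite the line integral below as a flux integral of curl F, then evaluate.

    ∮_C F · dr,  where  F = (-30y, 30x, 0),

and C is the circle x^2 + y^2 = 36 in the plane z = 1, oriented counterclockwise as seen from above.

Let S be the flat disk x^2 + y^2 ≤ 36 in the plane z = 1, with upward unit normal n̂ = ẑ. By Stokes' theorem,

    ∮_C F · dr = ∬_S (∇ × F) · n̂ dS = ∬_D (curl F)_z dA,

where D is the disk x^2 + y^2 ≤ 36.

Compute the curl of F = (-30y, 30x, 0):
    (∇ × F)_x = ∂F_z/∂y - ∂F_y/∂z = 0,
    (∇ × F)_y = ∂F_x/∂z - ∂F_z/∂x = 0,
    (∇ × F)_z = ∂F_y/∂x - ∂F_x/∂y = 60.

On z = 1, (curl F)_z = 60.

Convert to polar (x = r cos θ, y = r sin θ, dA = r dr dθ); the integrand becomes 60, so

    ∬_D (curl F)_z dA = ∫_0^{2π} ∫_0^{6} (60) · r dr dθ.

Inner (r from 0 to 6): 1080.
Outer (θ from 0 to 2π): 2160π.

Therefore ∮_C F · dr = 2160π.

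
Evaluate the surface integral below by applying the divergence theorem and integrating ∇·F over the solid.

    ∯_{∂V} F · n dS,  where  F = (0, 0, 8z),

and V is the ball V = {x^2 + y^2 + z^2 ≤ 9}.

By the divergence theorem,

    ∯_{∂V} F · n dS = ∭_V (∇ · F) dV.

Compute the divergence:
    ∇ · F = ∂F_x/∂x + ∂F_y/∂y + ∂F_z/∂z = 0 + 0 + 8 = 8.

In spherical coordinates, x = ρ sin(φ) cos(θ), y = ρ sin(φ) sin(θ), z = ρ cos(φ), dV = ρ^2 sin(φ) dρ dφ dθ, with 0 ≤ ρ ≤ 3, 0 ≤ φ ≤ π, 0 ≤ θ ≤ 2π.

The integrand, after substitution and multiplying by the volume element, becomes (8) · ρ^2 sin(φ), so

    ∭_V (∇·F) dV = ∫_0^{2π} ∫_0^{π} ∫_0^{3} (8) · ρ^2 sin(φ) dρ dφ dθ.

Inner (ρ from 0 to 3): 72sin(φ).
Middle (φ from 0 to π): 144.
Outer (θ from 0 to 2π): 288π.

Therefore ∯_{∂V} F · n dS = 288π.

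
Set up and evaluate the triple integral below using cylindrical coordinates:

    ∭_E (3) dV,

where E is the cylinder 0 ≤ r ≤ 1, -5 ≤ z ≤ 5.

In cylindrical coordinates, x = r cos(θ), y = r sin(θ), z = z, and dV = r dr dθ dz.

The integrand becomes 3, so

    ∭_E (3) dV = ∫_{0}^{2π} ∫_{0}^{1} ∫_{-5}^{5} (3) · r dz dr dθ.

Inner (z): 30r.
Middle (r from 0 to 1): 15.
Outer (θ): 30π.

Therefore the triple integral equals 30π.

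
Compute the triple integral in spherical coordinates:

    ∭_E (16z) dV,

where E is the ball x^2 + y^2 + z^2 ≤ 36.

In spherical coordinates, x = ρ sin(φ) cos(θ), y = ρ sin(φ) sin(θ), z = ρ cos(φ), and dV = ρ^2 sin(φ) dρ dφ dθ.

The integrand becomes 16ρ cos(φ), so

    ∭_E (16z) dV = ∫_{0}^{2π} ∫_{0}^{π} ∫_{0}^{6} (16ρ cos(φ)) · ρ^2 sin(φ) dρ dφ dθ.

Inner (ρ): 2592sin(2φ).
Middle (φ): 0.
Outer (θ): 0.

Therefore the triple integral equals 0.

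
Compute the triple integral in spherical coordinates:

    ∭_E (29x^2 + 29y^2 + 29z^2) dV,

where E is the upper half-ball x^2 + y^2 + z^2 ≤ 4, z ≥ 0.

In spherical coordinates, x = ρ sin(φ) cos(θ), y = ρ sin(φ) sin(θ), z = ρ cos(φ), and dV = ρ^2 sin(φ) dρ dφ dθ.

The integrand becomes 29ρ^2, so

    ∭_E (29x^2 + 29y^2 + 29z^2) dV = ∫_{0}^{2π} ∫_{0}^{π/2} ∫_{0}^{2} (29ρ^2) · ρ^2 sin(φ) dρ dφ dθ.

Inner (ρ): 928sin(φ)/5.
Middle (φ): 928/5.
Outer (θ): 1856π/5.

Therefore the triple integral equals 1856π/5.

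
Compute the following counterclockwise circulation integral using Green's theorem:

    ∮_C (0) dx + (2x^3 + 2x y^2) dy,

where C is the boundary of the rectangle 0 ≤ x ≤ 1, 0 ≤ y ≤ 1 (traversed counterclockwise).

Green's theorem converts the closed line integral into a double integral over the enclosed region D:

    ∮_C P dx + Q dy = ∬_D (∂Q/∂x - ∂P/∂y) dA.

Here P = 0, Q = 2x^3 + 2x y^2, so

    ∂Q/∂x = 6x^2 + 2y^2,    ∂P/∂y = 0,
    ∂Q/∂x - ∂P/∂y = 6x^2 + 2y^2.

D is the region 0 ≤ x ≤ 1, 0 ≤ y ≤ 1. Evaluating the double integral:

    ∬_D (6x^2 + 2y^2) dA = ∫_0^{1} ∫_0^{1} (6x^2 + 2y^2) dy dx.

Inner (y from 0 to 1): 6x^2 + 2/3.
Outer (x from 0 to 1): 8/3.

Therefore ∮_C P dx + Q dy = 8/3.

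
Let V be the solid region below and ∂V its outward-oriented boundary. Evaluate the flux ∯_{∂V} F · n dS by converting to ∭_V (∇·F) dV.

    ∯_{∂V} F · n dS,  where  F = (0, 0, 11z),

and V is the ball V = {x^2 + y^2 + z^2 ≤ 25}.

By the divergence theorem,

    ∯_{∂V} F · n dS = ∭_V (∇ · F) dV.

Compute the divergence:
    ∇ · F = ∂F_x/∂x + ∂F_y/∂y + ∂F_z/∂z = 0 + 0 + 11 = 11.

In spherical coordinates, x = ρ sin(φ) cos(θ), y = ρ sin(φ) sin(θ), z = ρ cos(φ), dV = ρ^2 sin(φ) dρ dφ dθ, with 0 ≤ ρ ≤ 5, 0 ≤ φ ≤ π, 0 ≤ θ ≤ 2π.

The integrand, after substitution and multiplying by the volume element, becomes (11) · ρ^2 sin(φ), so

    ∭_V (∇·F) dV = ∫_0^{2π} ∫_0^{π} ∫_0^{5} (11) · ρ^2 sin(φ) dρ dφ dθ.

Inner (ρ from 0 to 5): 1375sin(φ)/3.
Middle (φ from 0 to π): 2750/3.
Outer (θ from 0 to 2π): 5500π/3.

Therefore ∯_{∂V} F · n dS = 5500π/3.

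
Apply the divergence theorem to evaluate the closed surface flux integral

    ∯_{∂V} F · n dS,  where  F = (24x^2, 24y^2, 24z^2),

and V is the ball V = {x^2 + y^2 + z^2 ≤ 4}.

By the divergence theorem,

    ∯_{∂V} F · n dS = ∭_V (∇ · F) dV.

Compute the divergence:
    ∇ · F = ∂F_x/∂x + ∂F_y/∂y + ∂F_z/∂z = 48x + 48y + 48z.

In spherical coordinates, x = ρ sin(φ) cos(θ), y = ρ sin(φ) sin(θ), z = ρ cos(φ), dV = ρ^2 sin(φ) dρ dφ dθ, with 0 ≤ ρ ≤ 2, 0 ≤ φ ≤ π, 0 ≤ θ ≤ 2π.

The integrand, after substitution and multiplying by the volume element, becomes (48ρ (sqrt(2)sin(φ)sin(θ + π/4) + cos(φ))) · ρ^2 sin(φ), so

    ∭_V (∇·F) dV = ∫_0^{2π} ∫_0^{π} ∫_0^{2} (48ρ (sqrt(2)sin(φ)sin(θ + π/4) + cos(φ))) · ρ^2 sin(φ) dρ dφ dθ.

Inner (ρ from 0 to 2): 192(sqrt(2)sin(φ)sin(θ + π/4) + cos(φ))sin(φ).
Middle (φ from 0 to π): 96sqrt(2)π sin(θ + π/4).
Outer (θ from 0 to 2π): 0.

Therefore ∯_{∂V} F · n dS = 0.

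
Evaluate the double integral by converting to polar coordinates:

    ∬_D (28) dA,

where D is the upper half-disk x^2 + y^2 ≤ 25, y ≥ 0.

The region D is 0 ≤ r ≤ 5, 0 ≤ θ ≤ π in polar coordinates, where x = r cos(θ), y = r sin(θ), and dA = r dr dθ.

Under the substitution, the integrand becomes 28, so

    ∬_D (28) dA = ∫_{0}^{π} ∫_{0}^{5} (28) · r dr dθ.

Inner integral (in r): ∫_{0}^{5} (28) · r dr = 350.

Outer integral (in θ): ∫_{0}^{π} (350) dθ = 350π.

Therefore ∬_D (28) dA = 350π.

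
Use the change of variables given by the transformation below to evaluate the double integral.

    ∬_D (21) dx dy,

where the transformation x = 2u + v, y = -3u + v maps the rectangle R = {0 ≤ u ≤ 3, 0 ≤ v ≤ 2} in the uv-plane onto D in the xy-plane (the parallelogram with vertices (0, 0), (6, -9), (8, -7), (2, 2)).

Compute the Jacobian determinant of (x, y) with respect to (u, v):

    ∂(x,y)/∂(u,v) = | 2  1 | = (2)(1) - (1)(-3) = 5.
                   | -3  1 |

Its absolute value is |J| = 5 (the area scaling factor).

Substituting x = 2u + v, y = -3u + v into the integrand,

    21 → 21,

so the integral becomes

    ∬_R (21) · |J| du dv = ∫_0^3 ∫_0^2 (105) dv du.

Inner (v): 210.
Outer (u): 630.

Therefore ∬_D (21) dx dy = 630.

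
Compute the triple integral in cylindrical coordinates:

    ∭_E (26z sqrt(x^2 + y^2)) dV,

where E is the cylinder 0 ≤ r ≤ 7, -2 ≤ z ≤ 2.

In cylindrical coordinates, x = r cos(θ), y = r sin(θ), z = z, and dV = r dr dθ dz.

The integrand becomes 26r z, so

    ∭_E (26z sqrt(x^2 + y^2)) dV = ∫_{0}^{2π} ∫_{0}^{7} ∫_{-2}^{2} (26r z) · r dz dr dθ.

Inner (z): 0.
Middle (r from 0 to 7): 0.
Outer (θ): 0.

Therefore the triple integral equals 0.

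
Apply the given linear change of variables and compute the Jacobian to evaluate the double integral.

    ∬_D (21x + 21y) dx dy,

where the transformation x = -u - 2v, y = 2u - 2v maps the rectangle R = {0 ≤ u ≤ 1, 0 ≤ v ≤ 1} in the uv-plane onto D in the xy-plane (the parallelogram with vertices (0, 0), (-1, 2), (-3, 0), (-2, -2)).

Compute the Jacobian determinant of (x, y) with respect to (u, v):

    ∂(x,y)/∂(u,v) = | -1  -2 | = (-1)(-2) - (-2)(2) = 6.
                   | 2  -2 |

Its absolute value is |J| = 6 (the area scaling factor).

Substituting x = -u - 2v, y = 2u - 2v into the integrand,

    21x + 21y → 21u - 84v,

so the integral becomes

    ∬_R (21u - 84v) · |J| du dv = ∫_0^1 ∫_0^1 (126u - 504v) dv du.

Inner (v): 126u - 252.
Outer (u): -189.

Therefore ∬_D (21x + 21y) dx dy = -189.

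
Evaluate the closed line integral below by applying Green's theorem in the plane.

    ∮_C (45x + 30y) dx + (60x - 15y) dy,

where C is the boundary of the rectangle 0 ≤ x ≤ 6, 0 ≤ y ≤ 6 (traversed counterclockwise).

Green's theorem converts the closed line integral into a double integral over the enclosed region D:

    ∮_C P dx + Q dy = ∬_D (∂Q/∂x - ∂P/∂y) dA.

Here P = 45x + 30y, Q = 60x - 15y, so

    ∂Q/∂x = 60,    ∂P/∂y = 30,
    ∂Q/∂x - ∂P/∂y = 30.

D is the region 0 ≤ x ≤ 6, 0 ≤ y ≤ 6. Evaluating the double integral:

    ∬_D (30) dA = ∫_0^{6} ∫_0^{6} (30) dy dx.

Inner (y from 0 to 6): 180.
Outer (x from 0 to 6): 1080.

Therefore ∮_C P dx + Q dy = 1080.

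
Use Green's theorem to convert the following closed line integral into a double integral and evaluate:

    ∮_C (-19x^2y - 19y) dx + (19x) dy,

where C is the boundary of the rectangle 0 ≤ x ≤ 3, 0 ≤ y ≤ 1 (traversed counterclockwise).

Green's theorem converts the closed line integral into a double integral over the enclosed region D:

    ∮_C P dx + Q dy = ∬_D (∂Q/∂x - ∂P/∂y) dA.

Here P = -19x^2y - 19y, Q = 19x, so

    ∂Q/∂x = 19,    ∂P/∂y = -19x^2 - 19,
    ∂Q/∂x - ∂P/∂y = 19x^2 + 38.

D is the region 0 ≤ x ≤ 3, 0 ≤ y ≤ 1. Evaluating the double integral:

    ∬_D (19x^2 + 38) dA = ∫_0^{3} ∫_0^{1} (19x^2 + 38) dy dx.

Inner (y from 0 to 1): 19x^2 + 38.
Outer (x from 0 to 3): 285.

Therefore ∮_C P dx + Q dy = 285.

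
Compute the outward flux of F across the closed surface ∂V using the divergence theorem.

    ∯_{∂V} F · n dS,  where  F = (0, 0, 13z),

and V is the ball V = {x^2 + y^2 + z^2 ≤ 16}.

By the divergence theorem,

    ∯_{∂V} F · n dS = ∭_V (∇ · F) dV.

Compute the divergence:
    ∇ · F = ∂F_x/∂x + ∂F_y/∂y + ∂F_z/∂z = 0 + 0 + 13 = 13.

In spherical coordinates, x = ρ sin(φ) cos(θ), y = ρ sin(φ) sin(θ), z = ρ cos(φ), dV = ρ^2 sin(φ) dρ dφ dθ, with 0 ≤ ρ ≤ 4, 0 ≤ φ ≤ π, 0 ≤ θ ≤ 2π.

The integrand, after substitution and multiplying by the volume element, becomes (13) · ρ^2 sin(φ), so

    ∭_V (∇·F) dV = ∫_0^{2π} ∫_0^{π} ∫_0^{4} (13) · ρ^2 sin(φ) dρ dφ dθ.

Inner (ρ from 0 to 4): 832sin(φ)/3.
Middle (φ from 0 to π): 1664/3.
Outer (θ from 0 to 2π): 3328π/3.

Therefore ∯_{∂V} F · n dS = 3328π/3.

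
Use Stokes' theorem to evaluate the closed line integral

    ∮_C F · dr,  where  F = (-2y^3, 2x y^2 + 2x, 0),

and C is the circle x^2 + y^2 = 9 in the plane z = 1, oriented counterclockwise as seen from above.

Let S be the flat disk x^2 + y^2 ≤ 9 in the plane z = 1, with upward unit normal n̂ = ẑ. By Stokes' theorem,

    ∮_C F · dr = ∬_S (∇ × F) · n̂ dS = ∬_D (curl F)_z dA,

where D is the disk x^2 + y^2 ≤ 9.

Compute the curl of F = (-2y^3, 2x y^2 + 2x, 0):
    (∇ × F)_x = ∂F_z/∂y - ∂F_y/∂z = 0,
    (∇ × F)_y = ∂F_x/∂z - ∂F_z/∂x = 0,
    (∇ × F)_z = ∂F_y/∂x - ∂F_x/∂y = 8y^2 + 2.

On z = 1, (curl F)_z = 8y^2 + 2.

Convert to polar (x = r cos θ, y = r sin θ, dA = r dr dθ); the integrand becomes 8r^2sin(θ)^2 + 2, so

    ∬_D (curl F)_z dA = ∫_0^{2π} ∫_0^{3} (8r^2sin(θ)^2 + 2) · r dr dθ.

Inner (r from 0 to 3): 162sin(θ)^2 + 9.
Outer (θ from 0 to 2π): 180π.

Therefore ∮_C F · dr = 180π.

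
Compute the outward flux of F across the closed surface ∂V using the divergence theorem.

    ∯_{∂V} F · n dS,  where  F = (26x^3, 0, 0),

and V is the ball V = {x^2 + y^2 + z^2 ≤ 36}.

By the divergence theorem,

    ∯_{∂V} F · n dS = ∭_V (∇ · F) dV.

Compute the divergence:
    ∇ · F = ∂F_x/∂x + ∂F_y/∂y + ∂F_z/∂z = 78x^2 + 0 + 0 = 78x^2.

In spherical coordinates, x = ρ sin(φ) cos(θ), y = ρ sin(φ) sin(θ), z = ρ cos(φ), dV = ρ^2 sin(φ) dρ dφ dθ, with 0 ≤ ρ ≤ 6, 0 ≤ φ ≤ π, 0 ≤ θ ≤ 2π.

The integrand, after substitution and multiplying by the volume element, becomes (78ρ^2sin(φ)^2cos(θ)^2) · ρ^2 sin(φ), so

    ∭_V (∇·F) dV = ∫_0^{2π} ∫_0^{π} ∫_0^{6} (78ρ^2sin(φ)^2cos(θ)^2) · ρ^2 sin(φ) dρ dφ dθ.

Inner (ρ from 0 to 6): 606528sin(φ)^3cos(θ)^2/5.
Middle (φ from 0 to π): 808704cos(θ)^2/5.
Outer (θ from 0 to 2π): 808704π/5.

Therefore ∯_{∂V} F · n dS = 808704π/5.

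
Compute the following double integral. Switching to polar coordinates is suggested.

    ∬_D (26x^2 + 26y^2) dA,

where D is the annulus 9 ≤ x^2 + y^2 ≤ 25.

The region D is 3 ≤ r ≤ 5, 0 ≤ θ ≤ 2π in polar coordinates, where x = r cos(θ), y = r sin(θ), and dA = r dr dθ.

Under the substitution, the integrand becomes 26r^2, so

    ∬_D (26x^2 + 26y^2) dA = ∫_{0}^{2π} ∫_{3}^{5} (26r^2) · r dr dθ.

Inner integral (in r): ∫_{3}^{5} (26r^2) · r dr = 3536.

Outer integral (in θ): ∫_{0}^{2π} (3536) dθ = 7072π.

Therefore ∬_D (26x^2 + 26y^2) dA = 7072π.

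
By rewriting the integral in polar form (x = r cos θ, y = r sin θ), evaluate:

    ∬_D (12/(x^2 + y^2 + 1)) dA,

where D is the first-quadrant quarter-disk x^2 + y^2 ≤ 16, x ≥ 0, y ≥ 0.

The region D is 0 ≤ r ≤ 4, 0 ≤ θ ≤ π/2 in polar coordinates, where x = r cos(θ), y = r sin(θ), and dA = r dr dθ.

Under the substitution, the integrand becomes 12/(r^2 + 1), so

    ∬_D (12/(x^2 + y^2 + 1)) dA = ∫_{0}^{π/2} ∫_{0}^{4} (12/(r^2 + 1)) · r dr dθ.

Inner integral (in r): ∫_{0}^{4} (12/(r^2 + 1)) · r dr = log(24137569).

Outer integral (in θ): ∫_{0}^{π/2} (log(24137569)) dθ = 3π log(17).

Therefore ∬_D (12/(x^2 + y^2 + 1)) dA = 3π log(17).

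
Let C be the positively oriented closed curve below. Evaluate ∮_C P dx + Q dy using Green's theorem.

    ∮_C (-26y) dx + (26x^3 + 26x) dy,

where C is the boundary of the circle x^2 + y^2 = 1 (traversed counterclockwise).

Green's theorem converts the closed line integral into a double integral over the enclosed region D:

    ∮_C P dx + Q dy = ∬_D (∂Q/∂x - ∂P/∂y) dA.

Here P = -26y, Q = 26x^3 + 26x, so

    ∂Q/∂x = 78x^2 + 26,    ∂P/∂y = -26,
    ∂Q/∂x - ∂P/∂y = 78x^2 + 52.

D is the region x^2 + y^2 ≤ 1. Evaluating the double integral:

In polar coordinates (x = r cos θ, y = r sin θ, dA = r dr dθ) the integrand becomes 78r^2cos(θ)^2 + 52, so

    ∬_D (78x^2 + 52) dA = ∫_0^{2π} ∫_0^{1} (78r^2cos(θ)^2 + 52) · r dr dθ.

Inner (r from 0 to 1): 39cos(θ)^2/2 + 26.
Outer (θ from 0 to 2π): 143π/2.

Therefore ∮_C P dx + Q dy = 143π/2.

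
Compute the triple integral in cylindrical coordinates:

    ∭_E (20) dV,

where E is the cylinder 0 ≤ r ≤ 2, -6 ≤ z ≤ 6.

In cylindrical coordinates, x = r cos(θ), y = r sin(θ), z = z, and dV = r dr dθ dz.

The integrand becomes 20, so

    ∭_E (20) dV = ∫_{0}^{2π} ∫_{0}^{2} ∫_{-6}^{6} (20) · r dz dr dθ.

Inner (z): 240r.
Middle (r from 0 to 2): 480.
Outer (θ): 960π.

Therefore the triple integral equals 960π.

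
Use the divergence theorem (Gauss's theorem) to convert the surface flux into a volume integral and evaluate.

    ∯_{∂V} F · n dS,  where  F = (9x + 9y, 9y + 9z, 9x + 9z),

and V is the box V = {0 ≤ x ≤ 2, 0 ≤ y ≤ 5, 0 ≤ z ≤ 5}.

By the divergence theorem,

    ∯_{∂V} F · n dS = ∭_V (∇ · F) dV.

Compute the divergence:
    ∇ · F = ∂F_x/∂x + ∂F_y/∂y + ∂F_z/∂z = 9 + 9 + 9 = 27.

V is a rectangular box, so dV = dx dy dz with 0 ≤ x ≤ 2, 0 ≤ y ≤ 5, 0 ≤ z ≤ 5.

Integrate (27) over V as an iterated integral:

    ∭_V (∇·F) dV = ∫_0^{2} ∫_0^{5} ∫_0^{5} (27) dz dy dx.

Inner (z from 0 to 5): 135.
Middle (y from 0 to 5): 675.
Outer (x from 0 to 2): 1350.

Therefore ∯_{∂V} F · n dS = 1350.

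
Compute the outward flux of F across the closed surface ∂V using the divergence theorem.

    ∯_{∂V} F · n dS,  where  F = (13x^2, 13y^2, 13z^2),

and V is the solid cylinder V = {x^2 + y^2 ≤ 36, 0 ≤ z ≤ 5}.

By the divergence theorem,

    ∯_{∂V} F · n dS = ∭_V (∇ · F) dV.

Compute the divergence:
    ∇ · F = ∂F_x/∂x + ∂F_y/∂y + ∂F_z/∂z = 26x + 26y + 26z.

In cylindrical coordinates, x = r cos(θ), y = r sin(θ), z = z, dV = r dr dθ dz, with 0 ≤ r ≤ 6, 0 ≤ θ ≤ 2π, 0 ≤ z ≤ 5.

The integrand, after substitution and multiplying by the volume element, becomes (26sqrt(2)r sin(θ + π/4) + 26z) · r, so

    ∭_V (∇·F) dV = ∫_0^{2π} ∫_0^{6} ∫_0^{5} (26sqrt(2)r sin(θ + π/4) + 26z) · r dz dr dθ.

Inner (z from 0 to 5): 65r (2sqrt(2)r sin(θ + π/4) + 5).
Middle (r from 0 to 6): 9360sqrt(2)sin(θ + π/4) + 5850.
Outer (θ from 0 to 2π): 11700π.

Therefore ∯_{∂V} F · n dS = 11700π.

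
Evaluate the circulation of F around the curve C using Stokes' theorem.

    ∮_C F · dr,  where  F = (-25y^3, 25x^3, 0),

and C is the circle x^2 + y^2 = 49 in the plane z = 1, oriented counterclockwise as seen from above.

Let S be the flat disk x^2 + y^2 ≤ 49 in the plane z = 1, with upward unit normal n̂ = ẑ. By Stokes' theorem,

    ∮_C F · dr = ∬_S (∇ × F) · n̂ dS = ∬_D (curl F)_z dA,

where D is the disk x^2 + y^2 ≤ 49.

Compute the curl of F = (-25y^3, 25x^3, 0):
    (∇ × F)_x = ∂F_z/∂y - ∂F_y/∂z = 0,
    (∇ × F)_y = ∂F_x/∂z - ∂F_z/∂x = 0,
    (∇ × F)_z = ∂F_y/∂x - ∂F_x/∂y = 75x^2 + 75y^2.

On z = 1, (curl F)_z = 75x^2 + 75y^2.

Convert to polar (x = r cos θ, y = r sin θ, dA = r dr dθ); the integrand becomes 75r^2, so

    ∬_D (curl F)_z dA = ∫_0^{2π} ∫_0^{7} (75r^2) · r dr dθ.

Inner (r from 0 to 7): 180075/4.
Outer (θ from 0 to 2π): 180075π/2.

Therefore ∮_C F · dr = 180075π/2.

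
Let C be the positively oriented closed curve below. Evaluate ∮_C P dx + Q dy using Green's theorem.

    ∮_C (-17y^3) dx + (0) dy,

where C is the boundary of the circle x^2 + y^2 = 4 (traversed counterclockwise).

Green's theorem converts the closed line integral into a double integral over the enclosed region D:

    ∮_C P dx + Q dy = ∬_D (∂Q/∂x - ∂P/∂y) dA.

Here P = -17y^3, Q = 0, so

    ∂Q/∂x = 0,    ∂P/∂y = -51y^2,
    ∂Q/∂x - ∂P/∂y = 51y^2.

D is the region x^2 + y^2 ≤ 4. Evaluating the double integral:

In polar coordinates (x = r cos θ, y = r sin θ, dA = r dr dθ) the integrand becomes 51r^2sin(θ)^2, so

    ∬_D (51y^2) dA = ∫_0^{2π} ∫_0^{2} (51r^2sin(θ)^2) · r dr dθ.

Inner (r from 0 to 2): 204sin(θ)^2.
Outer (θ from 0 to 2π): 204π.

Therefore ∮_C P dx + Q dy = 204π.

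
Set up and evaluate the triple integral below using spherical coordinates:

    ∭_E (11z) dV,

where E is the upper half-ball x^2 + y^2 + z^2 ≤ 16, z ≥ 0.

In spherical coordinates, x = ρ sin(φ) cos(θ), y = ρ sin(φ) sin(θ), z = ρ cos(φ), and dV = ρ^2 sin(φ) dρ dφ dθ.

The integrand becomes 11ρ cos(φ), so

    ∭_E (11z) dV = ∫_{0}^{2π} ∫_{0}^{π/2} ∫_{0}^{4} (11ρ cos(φ)) · ρ^2 sin(φ) dρ dφ dθ.

Inner (ρ): 352sin(2φ).
Middle (φ): 352.
Outer (θ): 704π.

Therefore the triple integral equals 704π.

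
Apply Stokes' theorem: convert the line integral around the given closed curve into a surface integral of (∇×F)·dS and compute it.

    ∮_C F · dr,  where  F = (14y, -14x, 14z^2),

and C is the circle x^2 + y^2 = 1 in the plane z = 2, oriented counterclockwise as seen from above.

Let S be the flat disk x^2 + y^2 ≤ 1 in the plane z = 2, with upward unit normal n̂ = ẑ. By Stokes' theorem,

    ∮_C F · dr = ∬_S (∇ × F) · n̂ dS = ∬_D (curl F)_z dA,

where D is the disk x^2 + y^2 ≤ 1.

Compute the curl of F = (14y, -14x, 14z^2):
    (∇ × F)_x = ∂F_z/∂y - ∂F_y/∂z = 0,
    (∇ × F)_y = ∂F_x/∂z - ∂F_z/∂x = 0,
    (∇ × F)_z = ∂F_y/∂x - ∂F_x/∂y = -28.

On z = 2, (curl F)_z = -28.

Convert to polar (x = r cos θ, y = r sin θ, dA = r dr dθ); the integrand becomes -28, so

    ∬_D (curl F)_z dA = ∫_0^{2π} ∫_0^{1} (-28) · r dr dθ.

Inner (r from 0 to 1): -14.
Outer (θ from 0 to 2π): -28π.

Therefore ∮_C F · dr = -28π.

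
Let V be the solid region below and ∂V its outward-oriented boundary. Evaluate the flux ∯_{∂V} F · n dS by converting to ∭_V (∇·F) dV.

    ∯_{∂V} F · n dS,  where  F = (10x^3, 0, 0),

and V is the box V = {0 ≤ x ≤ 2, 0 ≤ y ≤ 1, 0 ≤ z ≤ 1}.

By the divergence theorem,

    ∯_{∂V} F · n dS = ∭_V (∇ · F) dV.

Compute the divergence:
    ∇ · F = ∂F_x/∂x + ∂F_y/∂y + ∂F_z/∂z = 30x^2 + 0 + 0 = 30x^2.

V is a rectangular box, so dV = dx dy dz with 0 ≤ x ≤ 2, 0 ≤ y ≤ 1, 0 ≤ z ≤ 1.

Integrate (30x^2) over V as an iterated integral:

    ∭_V (∇·F) dV = ∫_0^{2} ∫_0^{1} ∫_0^{1} (30x^2) dz dy dx.

Inner (z from 0 to 1): 30x^2.
Middle (y from 0 to 1): 30x^2.
Outer (x from 0 to 2): 80.

Therefore ∯_{∂V} F · n dS = 80.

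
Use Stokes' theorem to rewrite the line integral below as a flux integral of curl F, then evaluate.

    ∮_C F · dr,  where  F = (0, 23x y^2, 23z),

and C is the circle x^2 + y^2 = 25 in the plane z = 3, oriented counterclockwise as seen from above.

Let S be the flat disk x^2 + y^2 ≤ 25 in the plane z = 3, with upward unit normal n̂ = ẑ. By Stokes' theorem,

    ∮_C F · dr = ∬_S (∇ × F) · n̂ dS = ∬_D (curl F)_z dA,

where D is the disk x^2 + y^2 ≤ 25.

Compute the curl of F = (0, 23x y^2, 23z):
    (∇ × F)_x = ∂F_z/∂y - ∂F_y/∂z = 0,
    (∇ × F)_y = ∂F_x/∂z - ∂F_z/∂x = 0,
    (∇ × F)_z = ∂F_y/∂x - ∂F_x/∂y = 23y^2.

On z = 3, (curl F)_z = 23y^2.

Convert to polar (x = r cos θ, y = r sin θ, dA = r dr dθ); the integrand becomes 23r^2sin(θ)^2, so

    ∬_D (curl F)_z dA = ∫_0^{2π} ∫_0^{5} (23r^2sin(θ)^2) · r dr dθ.

Inner (r from 0 to 5): 14375sin(θ)^2/4.
Outer (θ from 0 to 2π): 14375π/4.

Therefore ∮_C F · dr = 14375π/4.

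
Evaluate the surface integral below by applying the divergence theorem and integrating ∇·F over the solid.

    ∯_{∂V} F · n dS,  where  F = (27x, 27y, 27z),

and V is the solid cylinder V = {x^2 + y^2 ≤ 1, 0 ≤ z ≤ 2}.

By the divergence theorem,

    ∯_{∂V} F · n dS = ∭_V (∇ · F) dV.

Compute the divergence:
    ∇ · F = ∂F_x/∂x + ∂F_y/∂y + ∂F_z/∂z = 27 + 27 + 27 = 81.

In cylindrical coordinates, x = r cos(θ), y = r sin(θ), z = z, dV = r dr dθ dz, with 0 ≤ r ≤ 1, 0 ≤ θ ≤ 2π, 0 ≤ z ≤ 2.

The integrand, after substitution and multiplying by the volume element, becomes (81) · r, so

    ∭_V (∇·F) dV = ∫_0^{2π} ∫_0^{1} ∫_0^{2} (81) · r dz dr dθ.

Inner (z from 0 to 2): 162r.
Middle (r from 0 to 1): 81.
Outer (θ from 0 to 2π): 162π.

Therefore ∯_{∂V} F · n dS = 162π.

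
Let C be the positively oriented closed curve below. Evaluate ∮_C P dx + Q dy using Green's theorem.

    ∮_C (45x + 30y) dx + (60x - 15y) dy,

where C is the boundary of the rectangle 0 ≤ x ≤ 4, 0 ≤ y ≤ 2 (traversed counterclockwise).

Green's theorem converts the closed line integral into a double integral over the enclosed region D:

    ∮_C P dx + Q dy = ∬_D (∂Q/∂x - ∂P/∂y) dA.

Here P = 45x + 30y, Q = 60x - 15y, so

    ∂Q/∂x = 60,    ∂P/∂y = 30,
    ∂Q/∂x - ∂P/∂y = 30.

D is the region 0 ≤ x ≤ 4, 0 ≤ y ≤ 2. Evaluating the double integral:

    ∬_D (30) dA = ∫_0^{4} ∫_0^{2} (30) dy dx.

Inner (y from 0 to 2): 60.
Outer (x from 0 to 4): 240.

Therefore ∮_C P dx + Q dy = 240.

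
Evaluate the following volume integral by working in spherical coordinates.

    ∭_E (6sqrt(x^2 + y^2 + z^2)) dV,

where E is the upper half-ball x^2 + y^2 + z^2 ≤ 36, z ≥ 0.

In spherical coordinates, x = ρ sin(φ) cos(θ), y = ρ sin(φ) sin(θ), z = ρ cos(φ), and dV = ρ^2 sin(φ) dρ dφ dθ.

The integrand becomes 6ρ, so

    ∭_E (6sqrt(x^2 + y^2 + z^2)) dV = ∫_{0}^{2π} ∫_{0}^{π/2} ∫_{0}^{6} (6ρ) · ρ^2 sin(φ) dρ dφ dθ.

Inner (ρ): 1944sin(φ).
Middle (φ): 1944.
Outer (θ): 3888π.

Therefore the triple integral equals 3888π.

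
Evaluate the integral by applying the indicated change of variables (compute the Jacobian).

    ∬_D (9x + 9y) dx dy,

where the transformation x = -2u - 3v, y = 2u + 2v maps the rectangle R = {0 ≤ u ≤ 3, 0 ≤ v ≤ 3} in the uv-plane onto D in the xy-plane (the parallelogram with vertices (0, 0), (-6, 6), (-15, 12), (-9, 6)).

Compute the Jacobian determinant of (x, y) with respect to (u, v):

    ∂(x,y)/∂(u,v) = | -2  -3 | = (-2)(2) - (-3)(2) = 2.
                   | 2  2 |

Its absolute value is |J| = 2 (the area scaling factor).

Substituting x = -2u - 3v, y = 2u + 2v into the integrand,

    9x + 9y → -9v,

so the integral becomes

    ∬_R (-9v) · |J| du dv = ∫_0^3 ∫_0^3 (-18v) dv du.

Inner (v): -81.
Outer (u): -243.

Therefore ∬_D (9x + 9y) dx dy = -243.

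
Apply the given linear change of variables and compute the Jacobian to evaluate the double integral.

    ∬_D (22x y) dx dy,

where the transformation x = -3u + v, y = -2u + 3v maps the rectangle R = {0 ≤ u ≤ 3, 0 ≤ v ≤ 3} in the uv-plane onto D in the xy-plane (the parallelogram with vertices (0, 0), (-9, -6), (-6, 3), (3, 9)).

Compute the Jacobian determinant of (x, y) with respect to (u, v):

    ∂(x,y)/∂(u,v) = | -3  1 | = (-3)(3) - (1)(-2) = -7.
                   | -2  3 |

Its absolute value is |J| = 7 (the area scaling factor).

Substituting x = -3u + v, y = -2u + 3v into the integrand,

    22x y → 132u^2 - 242u v + 66v^2,

so the integral becomes

    ∬_R (132u^2 - 242u v + 66v^2) · |J| du dv = ∫_0^3 ∫_0^3 (924u^2 - 1694u v + 462v^2) dv du.

Inner (v): 2772u^2 - 7623u + 4158.
Outer (u): 6237/2.

Therefore ∬_D (22x y) dx dy = 6237/2.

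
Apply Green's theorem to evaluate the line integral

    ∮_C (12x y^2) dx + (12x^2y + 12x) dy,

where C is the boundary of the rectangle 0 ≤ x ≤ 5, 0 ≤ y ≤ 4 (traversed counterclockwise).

Green's theorem converts the closed line integral into a double integral over the enclosed region D:

    ∮_C P dx + Q dy = ∬_D (∂Q/∂x - ∂P/∂y) dA.

Here P = 12x y^2, Q = 12x^2y + 12x, so

    ∂Q/∂x = 24x y + 12,    ∂P/∂y = 24x y,
    ∂Q/∂x - ∂P/∂y = 12.

D is the region 0 ≤ x ≤ 5, 0 ≤ y ≤ 4. Evaluating the double integral:

    ∬_D (12) dA = ∫_0^{5} ∫_0^{4} (12) dy dx.

Inner (y from 0 to 4): 48.
Outer (x from 0 to 5): 240.

Therefore ∮_C P dx + Q dy = 240.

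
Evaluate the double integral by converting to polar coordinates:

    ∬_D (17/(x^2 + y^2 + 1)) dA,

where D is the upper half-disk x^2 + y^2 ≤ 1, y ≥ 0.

The region D is 0 ≤ r ≤ 1, 0 ≤ θ ≤ π in polar coordinates, where x = r cos(θ), y = r sin(θ), and dA = r dr dθ.

Under the substitution, the integrand becomes 17/(r^2 + 1), so

    ∬_D (17/(x^2 + y^2 + 1)) dA = ∫_{0}^{π} ∫_{0}^{1} (17/(r^2 + 1)) · r dr dθ.

Inner integral (in r): ∫_{0}^{1} (17/(r^2 + 1)) · r dr = 17log(2)/2.

Outer integral (in θ): ∫_{0}^{π} (17log(2)/2) dθ = 17π log(2)/2.

Therefore ∬_D (17/(x^2 + y^2 + 1)) dA = 17π log(2)/2.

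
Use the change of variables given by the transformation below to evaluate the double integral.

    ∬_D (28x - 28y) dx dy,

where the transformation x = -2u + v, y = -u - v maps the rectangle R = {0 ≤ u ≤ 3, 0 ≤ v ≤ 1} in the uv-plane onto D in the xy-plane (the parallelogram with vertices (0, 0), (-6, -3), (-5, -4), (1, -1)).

Compute the Jacobian determinant of (x, y) with respect to (u, v):

    ∂(x,y)/∂(u,v) = | -2  1 | = (-2)(-1) - (1)(-1) = 3.
                   | -1  -1 |

Its absolute value is |J| = 3 (the area scaling factor).

Substituting x = -2u + v, y = -u - v into the integrand,

    28x - 28y → -28u + 56v,

so the integral becomes

    ∬_R (-28u + 56v) · |J| du dv = ∫_0^3 ∫_0^1 (-84u + 168v) dv du.

Inner (v): 84 - 84u.
Outer (u): -126.

Therefore ∬_D (28x - 28y) dx dy = -126.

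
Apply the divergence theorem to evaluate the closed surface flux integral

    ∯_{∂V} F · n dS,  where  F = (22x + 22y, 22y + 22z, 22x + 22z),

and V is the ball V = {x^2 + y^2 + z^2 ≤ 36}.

By the divergence theorem,

    ∯_{∂V} F · n dS = ∭_V (∇ · F) dV.

Compute the divergence:
    ∇ · F = ∂F_x/∂x + ∂F_y/∂y + ∂F_z/∂z = 22 + 22 + 22 = 66.

In spherical coordinates, x = ρ sin(φ) cos(θ), y = ρ sin(φ) sin(θ), z = ρ cos(φ), dV = ρ^2 sin(φ) dρ dφ dθ, with 0 ≤ ρ ≤ 6, 0 ≤ φ ≤ π, 0 ≤ θ ≤ 2π.

The integrand, after substitution and multiplying by the volume element, becomes (66) · ρ^2 sin(φ), so

    ∭_V (∇·F) dV = ∫_0^{2π} ∫_0^{π} ∫_0^{6} (66) · ρ^2 sin(φ) dρ dφ dθ.

Inner (ρ from 0 to 6): 4752sin(φ).
Middle (φ from 0 to π): 9504.
Outer (θ from 0 to 2π): 19008π.

Therefore ∯_{∂V} F · n dS = 19008π.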